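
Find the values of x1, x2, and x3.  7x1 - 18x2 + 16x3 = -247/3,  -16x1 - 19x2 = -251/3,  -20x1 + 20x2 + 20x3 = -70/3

x1 = 5/3, x2 = 3, x3 = -5/2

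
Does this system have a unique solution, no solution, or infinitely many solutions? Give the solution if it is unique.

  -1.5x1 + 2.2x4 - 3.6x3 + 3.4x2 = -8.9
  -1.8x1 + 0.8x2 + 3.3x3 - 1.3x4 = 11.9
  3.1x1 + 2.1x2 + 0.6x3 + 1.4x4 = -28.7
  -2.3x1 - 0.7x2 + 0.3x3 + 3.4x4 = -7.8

x1 = -5, x2 = -2, x3 = -1, x4 = -6

Row-reduce the augmented matrix:
R1 ← R1 / (-3/2).
R2 ← R2 + 9/5·R1.
R3 ← R3 − 31/10·R1.
R4 ← R4 + 23/10·R1.
R2 ← R2 / (-82/25).
R1 ← R1 + 34/15·R2.
R3 ← R3 − 1369/150·R2.
R4 ← R4 + 887/150·R2.
R3 ← R3 / (4711/328).
R1 ← R1 + 235/82·R3.
R2 ← R2 + 381/164·R3.
R4 ← R4 + 2597/328·R3.
R4 ← R4 / (29373/6730).
R1 ← R1 − 1202/4711·R4.
R2 ← R2 − 9182/23555·R4.
R3 ← R3 + 8227/23555·R4.
Reading off the reduced rows gives x1 = -5, x2 = -2, x3 = -1, x4 = -6.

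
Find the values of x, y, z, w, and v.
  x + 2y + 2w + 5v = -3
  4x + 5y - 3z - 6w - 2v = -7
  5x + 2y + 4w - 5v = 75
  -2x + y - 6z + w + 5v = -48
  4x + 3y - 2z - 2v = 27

x = 4, y = 3, z = 4, w = 6, v = -5

Row-reduce the augmented matrix:
R2 ← R2 − 4·R1.
R3 ← R3 − 5·R1.
R4 ← R4 + 2·R1.
R5 ← R5 − 4·R1.
R2 ← R2 / (-3).
R1 ← R1 − 2·R2.
R3 ← R3 + 8·R2.
R4 ← R4 − 5·R2.
R5 ← R5 + 5·R2.
R3 ← R3 / (8).
R1 ← R1 + 2·R3.
R2 ← R2 − 1·R3.
R4 ← R4 + 11·R3.
R5 ← R5 − 3·R3.
R4 ← R4 / (99/4).
R1 ← R1 − 1/2·R4.
R2 ← R2 − 3/4·R4.
R3 ← R3 − 47/12·R4.
R5 ← R5 − 43/12·R4.
R5 ← R5 / (400/297).
R1 ← R1 + 283/99·R5.
R2 ← R2 − 106/33·R5.
R3 ← R3 − 230/297·R5.
R4 ← R4 − 71/99·R5.
Reading off the reduced rows gives x = 4, y = 3, z = 4, w = 6, v = -5.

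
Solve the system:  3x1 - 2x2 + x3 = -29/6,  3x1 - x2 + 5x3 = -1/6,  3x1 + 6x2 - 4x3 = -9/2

x1 = -3/2, x2 = 2/3, x3 = 1

Row-reduce the augmented matrix:
R1 ← R1 / (3).
R2 ← R2 − 3·R1.
R3 ← R3 − 3·R1.
R1 ← R1 + 2/3·R2.
R3 ← R3 − 8·R2.
R3 ← R3 / (-37).
R1 ← R1 − 3·R3.
R2 ← R2 − 4·R3.
Reading off the reduced rows gives x1 = -3/2, x2 = 2/3, x3 = 1.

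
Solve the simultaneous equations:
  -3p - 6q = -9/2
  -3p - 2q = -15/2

p = 3, q = -3/4

Row-reduce the augmented matrix:
R1 ← R1 / (-3).
R2 ← R2 + 3·R1.
R2 ← R2 / (4).
R1 ← R1 − 2·R2.
Reading off the reduced rows gives p = 3, q = -3/4.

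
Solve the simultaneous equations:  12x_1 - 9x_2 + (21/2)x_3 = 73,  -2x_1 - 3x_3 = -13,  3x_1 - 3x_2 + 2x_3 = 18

Row-reduce:
R1 ← R1 / (12).
R2 ← R2 + 2·R1.
R3 ← R3 − 3·R1.
R2 ← R2 / (-3/2).
R1 ← R1 + 3/4·R2.
R3 ← R3 + 3/4·R2.
Row 3 reduces to 0 = 1/6, a contradiction. The system is inconsistent.

no solution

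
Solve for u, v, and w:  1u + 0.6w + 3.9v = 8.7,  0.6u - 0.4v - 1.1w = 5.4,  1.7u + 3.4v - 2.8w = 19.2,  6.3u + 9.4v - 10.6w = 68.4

u = 6, v = 1, w = -2

Row-reduce the augmented matrix:
R2 ← R2 − 3/5·R1.
R3 ← R3 − 17/10·R1.
R4 ← R4 − 63/10·R1.
R2 ← R2 / (-137/50).
R1 ← R1 − 39/10·R2.
R3 ← R3 + 323/100·R2.
R4 ← R4 + 1517/100·R2.
R3 ← R3 / (-5751/2740).
R1 ← R1 + 405/274·R3.
R2 ← R2 − 73/137·R3.
R4 ← R4 + 17253/2740·R3.
R4 reduces to 0 = 0, so the extra equation is consistent.
Reading off the reduced rows gives u = 6, v = 1, w = -2.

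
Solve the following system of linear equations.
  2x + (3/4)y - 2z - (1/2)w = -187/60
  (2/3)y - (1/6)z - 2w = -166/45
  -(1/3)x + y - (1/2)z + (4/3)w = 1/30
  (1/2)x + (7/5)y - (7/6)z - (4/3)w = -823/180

x = 1/2, y = -1, z = 4/3, w = 7/5

Row-reduce the augmented matrix:
R1 ← R1 / (2).
R3 ← R3 + 1/3·R1.
R4 ← R4 − 1/2·R1.
R2 ← R2 / (2/3).
R1 ← R1 − 3/8·R2.
R3 ← R3 − 9/8·R2.
R4 ← R4 − 97/80·R2.
R3 ← R3 / (-53/96).
R1 ← R1 + 29/32·R3.
R2 ← R2 + 1/4·R3.
R4 ← R4 + 349/960·R3.
R4 ← R4 / (-98/159).
R1 ← R1 + 356/53·R4.
R2 ← R2 + 270/53·R4.
R3 ← R3 + 444/53·R4.
Reading off the reduced rows gives x = 1/2, y = -1, z = 4/3, w = 7/5.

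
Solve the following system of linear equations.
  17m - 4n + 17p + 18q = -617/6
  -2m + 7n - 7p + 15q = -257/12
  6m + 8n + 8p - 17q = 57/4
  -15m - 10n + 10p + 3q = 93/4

Row-reduce the augmented matrix:
R1 ← R1 / (17).
R2 ← R2 + 2·R1.
R3 ← R3 − 6·R1.
R4 ← R4 + 15·R1.
R2 ← R2 / (111/17).
R1 ← R1 + 4/17·R2.
R3 ← R3 − 160/17·R2.
R4 ← R4 + 230/17·R2.
R3 ← R3 / (1022/111).
R1 ← R1 − 91/111·R3.
R2 ← R2 + 85/111·R3.
R4 ← R4 − 1625/111·R3.
R4 ← R4 / (133591/1022).
R1 ← R1 − 869/146·R4.
R2 ← R2 + 1403/1022·R4.
R3 ← R3 + 5331/1022·R4.
Reading off the reduced rows gives m = -8/3, n = 0, p = -1, q = -9/4.

m = -8/3, n = 0, p = -1, q = -9/4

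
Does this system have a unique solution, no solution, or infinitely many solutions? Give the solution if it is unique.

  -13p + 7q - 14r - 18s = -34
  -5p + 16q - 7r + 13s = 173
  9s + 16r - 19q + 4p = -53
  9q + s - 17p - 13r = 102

p = -3, q = 5, r = 0, s = 6

Row-reduce the augmented matrix:
R1 ← R1 / (-13).
R2 ← R2 + 5·R1.
R3 ← R3 − 4·R1.
R4 ← R4 + 17·R1.
R2 ← R2 / (173/13).
R1 ← R1 + 7/13·R2.
R3 ← R3 + 219/13·R2.
R4 ← R4 + 2/13·R2.
R3 ← R3 / (1669/173).
R1 ← R1 − 175/173·R3.
R2 ← R2 + 21/173·R3.
R4 ← R4 − 915/173·R3.
R4 ← R4 / (15095/1669).
R1 ← R1 + 1363/1669·R4.
R2 ← R2 − 3101/1669·R4.
R3 ← R3 − 4962/1669·R4.
Reading off the reduced rows gives p = -3, q = 5, r = 0, s = 6.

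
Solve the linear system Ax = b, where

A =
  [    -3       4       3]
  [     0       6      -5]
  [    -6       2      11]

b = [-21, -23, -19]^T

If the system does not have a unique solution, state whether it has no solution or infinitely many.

Row-reduce:
R1 ← R1 / (-3).
R3 ← R3 + 6·R1.
R2 ← R2 / (6).
R1 ← R1 + 4/3·R2.
R3 ← R3 + 6·R2.
Rank is 2 with 3 unknowns, leaving x_3 free.

infinitely many solutions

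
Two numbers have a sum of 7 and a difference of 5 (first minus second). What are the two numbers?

Let x = first number, y = second number.
  x + y = 7
  x - y = 5
From equation 1: x = 7 − y.
Substitute into equation 2 and solve: y = 1.
Then x = 6.

first number: 6, second number: 1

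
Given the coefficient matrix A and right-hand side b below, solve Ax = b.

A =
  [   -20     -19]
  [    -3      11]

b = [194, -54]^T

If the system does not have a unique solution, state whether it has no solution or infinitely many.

x_1 = -4, x_2 = -6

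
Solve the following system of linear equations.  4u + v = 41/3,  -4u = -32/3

u = 8/3, v = 3

Row-reduce the augmented matrix:
R1 ← R1 / (4).
R2 ← R2 + 4·R1.
R1 ← R1 − 1/4·R2.
Reading off the reduced rows gives u = 8/3, v = 3.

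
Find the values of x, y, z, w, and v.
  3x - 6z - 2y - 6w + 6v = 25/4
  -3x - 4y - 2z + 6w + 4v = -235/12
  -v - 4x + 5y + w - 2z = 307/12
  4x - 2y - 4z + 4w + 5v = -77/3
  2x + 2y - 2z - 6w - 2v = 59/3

x = -11/4, y = 3, z = -1, w = -11/4, v = -1/3

Row-reduce the augmented matrix:
R1 ← R1 / (3).
R2 ← R2 + 3·R1.
R3 ← R3 + 4·R1.
R4 ← R4 − 4·R1.
R5 ← R5 − 2·R1.
R2 ← R2 / (-6).
R1 ← R1 + 2/3·R2.
R3 ← R3 − 7/3·R2.
R4 ← R4 − 2/3·R2.
R5 ← R5 − 10/3·R2.
R3 ← R3 / (-118/9).
R1 ← R1 + 10/9·R3.
R2 ← R2 − 4/3·R3.
R4 ← R4 − 28/9·R3.
R5 ← R5 + 22/9·R3.
R4 ← R4 / (610/59).
R1 ← R1 + 83/59·R4.
R2 ← R2 + 42/59·R4.
R3 ← R3 − 63/118·R4.
R5 ← R5 + 41/59·R4.
R5 ← R5 / (-1481/610).
R1 ← R1 − 37/610·R5.
R2 ← R2 + 156/305·R5.
R3 ← R3 + 1057/1220·R5.
R4 ← R4 − 41/610·R5.
Reading off the reduced rows gives x = -11/4, y = 3, z = -1, w = -11/4, v = -1/3.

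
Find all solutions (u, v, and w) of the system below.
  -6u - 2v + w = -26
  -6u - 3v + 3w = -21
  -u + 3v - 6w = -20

Row-reduce the augmented matrix:
R1 ← R1 / (-6).
R2 ← R2 + 6·R1.
R3 ← R3 + 1·R1.
R2 ← R2 / (-1).
R1 ← R1 − 1/3·R2.
R3 ← R3 − 10/3·R2.
R3 ← R3 / (1/2).
R1 ← R1 − 1/2·R3.
R2 ← R2 + 2·R3.
Reading off the reduced rows gives u = 5, v = -1, w = 2.

u = 5, v = -1, w = 2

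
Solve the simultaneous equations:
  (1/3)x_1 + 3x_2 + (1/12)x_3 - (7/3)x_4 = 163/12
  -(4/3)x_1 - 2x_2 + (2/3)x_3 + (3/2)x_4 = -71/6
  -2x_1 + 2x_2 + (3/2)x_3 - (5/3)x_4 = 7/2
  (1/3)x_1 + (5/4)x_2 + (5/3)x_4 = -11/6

infinitely many solutions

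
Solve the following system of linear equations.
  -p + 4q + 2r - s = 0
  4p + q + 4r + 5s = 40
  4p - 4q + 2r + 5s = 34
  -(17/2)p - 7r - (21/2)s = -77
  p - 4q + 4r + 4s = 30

no solution

Row-reduce:
R1 ← R1 / (-1).
R2 ← R2 − 4·R1.
R3 ← R3 − 4·R1.
R4 ← R4 + 17/2·R1.
R5 ← R5 − 1·R1.
R2 ← R2 / (17).
R1 ← R1 + 4·R2.
R3 ← R3 − 12·R2.
R4 ← R4 + 34·R2.
R3 ← R3 / (26/17).
R1 ← R1 − 14/17·R3.
R2 ← R2 − 12/17·R3.
R5 ← R5 − 6·R3.
Swap R4 and R5.
R4 ← R4 / (24/13).
R1 ← R1 − 14/13·R4.
R2 ← R2 + 1/13·R4.
R3 ← R3 − 5/26·R4.
Row 5 reduces to 0 = 3, a contradiction. The system is inconsistent.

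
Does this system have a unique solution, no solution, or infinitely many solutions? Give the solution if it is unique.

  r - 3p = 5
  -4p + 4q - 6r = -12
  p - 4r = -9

Row-reduce the augmented matrix:
R1 ← R1 / (-3).
R2 ← R2 + 4·R1.
R3 ← R3 − 1·R1.
R2 ← R2 / (4).
R3 ← R3 / (-11/3).
R1 ← R1 + 1/3·R3.
R2 ← R2 + 11/6·R3.
Reading off the reduced rows gives p = -1, q = -1, r = 2.

p = -1, q = -1, r = 2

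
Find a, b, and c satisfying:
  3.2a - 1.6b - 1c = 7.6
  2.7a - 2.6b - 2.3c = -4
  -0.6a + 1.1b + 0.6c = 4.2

a = 6, b = 6, c = 2

Row-reduce the augmented matrix:
R1 ← R1 / (16/5).
R2 ← R2 − 27/10·R1.
R3 ← R3 + 3/5·R1.
R2 ← R2 / (-5/4).
R1 ← R1 + 1/2·R2.
R3 ← R3 − 4/5·R2.
R3 ← R3 / (-1039/2000).
R1 ← R1 − 27/100·R3.
R2 ← R2 − 233/200·R3.
Reading off the reduced rows gives a = 6, b = 6, c = 2.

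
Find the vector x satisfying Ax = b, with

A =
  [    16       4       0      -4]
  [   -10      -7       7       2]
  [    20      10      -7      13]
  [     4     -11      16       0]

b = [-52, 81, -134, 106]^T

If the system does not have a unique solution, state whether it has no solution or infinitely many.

Row-reduce the augmented matrix:
R1 ← R1 / (16).
R2 ← R2 + 10·R1.
R3 ← R3 − 20·R1.
R4 ← R4 − 4·R1.
R2 ← R2 / (-9/2).
R1 ← R1 − 1/4·R2.
R3 ← R3 − 5·R2.
R4 ← R4 + 12·R2.
R3 ← R3 / (7/9).
R1 ← R1 − 7/18·R3.
R2 ← R2 + 14/9·R3.
R4 ← R4 + 8/3·R3.
R4 ← R4 / (435/7).
R1 ← R1 + 9·R4.
R2 ← R2 − 35·R4.
R3 ← R3 − 157/7·R4.
Reading off the reduced rows gives x_1 = -2, x_2 = -6, x_3 = 3, x_4 = -1.

x_1 = -2, x_2 = -6, x_3 = 3, x_4 = -1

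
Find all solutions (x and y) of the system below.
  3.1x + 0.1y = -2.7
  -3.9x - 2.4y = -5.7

Row-reduce the augmented matrix:
R1 ← R1 / (31/10).
R2 ← R2 + 39/10·R1.
R2 ← R2 / (-141/62).
R1 ← R1 − 1/31·R2.
Reading off the reduced rows gives x = -1, y = 4.

x = -1, y = 4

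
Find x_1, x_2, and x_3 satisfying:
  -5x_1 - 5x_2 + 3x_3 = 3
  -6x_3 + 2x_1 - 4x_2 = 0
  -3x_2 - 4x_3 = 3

x_1 = -5/2, x_2 = 1, x_3 = -3/2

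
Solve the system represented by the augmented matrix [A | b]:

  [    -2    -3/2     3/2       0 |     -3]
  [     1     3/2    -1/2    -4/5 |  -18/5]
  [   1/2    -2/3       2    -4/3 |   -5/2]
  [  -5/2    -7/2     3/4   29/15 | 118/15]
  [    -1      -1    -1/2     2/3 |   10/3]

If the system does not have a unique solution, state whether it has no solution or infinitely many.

no solution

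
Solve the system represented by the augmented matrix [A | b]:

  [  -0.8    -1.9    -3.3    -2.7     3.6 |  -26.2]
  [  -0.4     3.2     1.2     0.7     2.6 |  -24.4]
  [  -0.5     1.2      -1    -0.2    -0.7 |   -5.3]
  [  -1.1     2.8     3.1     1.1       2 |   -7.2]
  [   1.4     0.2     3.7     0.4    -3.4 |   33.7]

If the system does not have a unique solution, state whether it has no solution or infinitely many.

x_1 = -3, x_2 = -5, x_3 = 5, x_4 = 0, x_5 = -6

Row-reduce the augmented matrix:
R1 ← R1 / (-4/5).
R2 ← R2 + 2/5·R1.
R3 ← R3 + 1/2·R1.
R4 ← R4 + 11/10·R1.
R5 ← R5 − 7/5·R1.
R2 ← R2 / (83/20).
R1 ← R1 − 19/8·R2.
R3 ← R3 − 191/80·R2.
R4 ← R4 − 433/80·R2.
R5 ← R5 + 25/8·R2.
R3 ← R3 / (-479/830).
R1 ← R1 − 207/83·R3.
R2 ← R2 − 57/83·R3.
R4 ← R4 − 1627/415·R3.
R5 ← R5 − 59/830·R3.
R4 ← R4 / (81087/19160).
R1 ← R1 − 3385/958·R4.
R2 ← R2 − 1649/1916·R4.
R3 ← R3 + 1023/1916·R4.
R5 ← R5 + 52563/19160·R4.
R5 ← R5 / (-3925613/270290).
R1 ← R1 − 241723/81087·R5.
R2 ← R2 − 134443/81087·R5.
R3 ← R3 − 67103/27029·R5.
R4 ← R4 + 520390/81087·R5.
Reading off the reduced rows gives x_1 = -3, x_2 = -5, x_3 = 5, x_4 = 0, x_5 = -6.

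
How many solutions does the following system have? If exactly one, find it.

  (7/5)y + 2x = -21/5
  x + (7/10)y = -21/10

Row-reduce:
R1 ← R1 / (2).
R2 ← R2 − 1·R1.
Rank is 1 with 2 unknowns, leaving y free.

infinitely many solutions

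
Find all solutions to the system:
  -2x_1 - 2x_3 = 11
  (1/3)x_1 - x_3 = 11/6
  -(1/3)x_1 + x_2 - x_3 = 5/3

Row-reduce the augmented matrix:
R1 ← R1 / (-2).
R2 ← R2 − 1/3·R1.
R3 ← R3 + 1/3·R1.
Swap R2 and R3.
R3 ← R3 / (-4/3).
R1 ← R1 − 1·R3.
R2 ← R2 + 2/3·R3.
Reading off the reduced rows gives x_1 = -11/4, x_2 = -2, x_3 = -11/4.

x_1 = -11/4, x_2 = -2, x_3 = -11/4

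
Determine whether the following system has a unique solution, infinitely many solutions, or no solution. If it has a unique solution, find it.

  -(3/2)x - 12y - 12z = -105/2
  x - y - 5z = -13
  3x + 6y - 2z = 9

infinitely many solutions

Row-reduce:
R1 ← R1 / (-3/2).
R2 ← R2 − 1·R1.
R3 ← R3 − 3·R1.
R2 ← R2 / (-9).
R1 ← R1 − 8·R2.
R3 ← R3 + 18·R2.
Rank is 2 with 3 unknowns, leaving z free.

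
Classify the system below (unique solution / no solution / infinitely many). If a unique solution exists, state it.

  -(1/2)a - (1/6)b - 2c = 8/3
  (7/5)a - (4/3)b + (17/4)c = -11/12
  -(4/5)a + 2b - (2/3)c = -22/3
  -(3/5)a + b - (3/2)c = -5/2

Row-reduce:
R1 ← R1 / (-1/2).
R2 ← R2 − 7/5·R1.
R3 ← R3 + 4/5·R1.
R4 ← R4 + 3/5·R1.
R2 ← R2 / (-9/5).
R1 ← R1 − 1/3·R2.
R3 ← R3 − 34/15·R2.
R4 ← R4 − 6/5·R2.
R3 ← R3 / (5/6).
R1 ← R1 − 15/4·R3.
R2 ← R2 − 3/4·R3.
Row 4 reduces to 0 = -4/3, a contradiction. The system is inconsistent.

no solution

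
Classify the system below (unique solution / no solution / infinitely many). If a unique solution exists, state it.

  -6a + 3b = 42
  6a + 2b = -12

Row-reduce the augmented matrix:
R1 ← R1 / (-6).
R2 ← R2 − 6·R1.
R2 ← R2 / (5).
R1 ← R1 + 1/2·R2.
Reading off the reduced rows gives a = -4, b = 6.

a = -4, b = 6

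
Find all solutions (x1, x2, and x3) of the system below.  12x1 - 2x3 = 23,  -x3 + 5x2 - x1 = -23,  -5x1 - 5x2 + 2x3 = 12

Row-reduce:
R1 ← R1 / (12).
R2 ← R2 + 1·R1.
R3 ← R3 + 5·R1.
R2 ← R2 / (5).
R3 ← R3 + 5·R2.
Row 3 reduces to 0 = 1/2, a contradiction. The system is inconsistent.

no solution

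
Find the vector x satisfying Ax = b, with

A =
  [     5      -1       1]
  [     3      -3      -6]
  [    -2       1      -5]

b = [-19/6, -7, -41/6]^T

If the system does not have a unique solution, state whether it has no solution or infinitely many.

x_1 = -4/3, x_2 = -2, x_3 = 3/2

Row-reduce the augmented matrix:
R1 ← R1 / (5).
R2 ← R2 − 3·R1.
R3 ← R3 + 2·R1.
R2 ← R2 / (-12/5).
R1 ← R1 + 1/5·R2.
R3 ← R3 − 3/5·R2.
R3 ← R3 / (-25/4).
R1 ← R1 − 3/4·R3.
R2 ← R2 − 11/4·R3.
Reading off the reduced rows gives x_1 = -4/3, x_2 = -2, x_3 = 3/2.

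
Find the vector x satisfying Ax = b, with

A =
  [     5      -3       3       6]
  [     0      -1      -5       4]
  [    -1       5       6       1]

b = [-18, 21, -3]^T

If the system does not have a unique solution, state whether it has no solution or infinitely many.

infinitely many solutions

Row-reduce:
R1 ← R1 / (5).
R3 ← R3 + 1·R1.
R2 ← R2 / (-1).
R1 ← R1 + 3/5·R2.
R3 ← R3 − 22/5·R2.
R3 ← R3 / (-77/5).
R1 ← R1 − 18/5·R3.
R2 ← R2 − 5·R3.
Rank is 3 with 4 unknowns, leaving x_4 free.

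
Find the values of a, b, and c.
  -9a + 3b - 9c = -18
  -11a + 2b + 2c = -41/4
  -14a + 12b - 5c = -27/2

a = 5/4, b = 3/4, c = 1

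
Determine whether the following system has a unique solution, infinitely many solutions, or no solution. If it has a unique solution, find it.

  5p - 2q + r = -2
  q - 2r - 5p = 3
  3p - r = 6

Row-reduce the augmented matrix:
R1 ← R1 / (5).
R2 ← R2 + 5·R1.
R3 ← R3 − 3·R1.
R2 ← R2 / (-1).
R1 ← R1 + 2/5·R2.
R3 ← R3 − 6/5·R2.
R3 ← R3 / (-14/5).
R1 ← R1 − 3/5·R3.
R2 ← R2 − 1·R3.
Reading off the reduced rows gives p = 1, q = 2, r = -3.

p = 1, q = 2, r = -3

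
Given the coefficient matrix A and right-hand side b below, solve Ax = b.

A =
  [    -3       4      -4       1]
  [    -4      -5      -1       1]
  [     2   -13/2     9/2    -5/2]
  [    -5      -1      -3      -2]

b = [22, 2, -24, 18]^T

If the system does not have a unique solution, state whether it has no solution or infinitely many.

infinitely many solutions

Row-reduce:
R1 ← R1 / (-3).
R2 ← R2 + 4·R1.
R3 ← R3 − 2·R1.
R4 ← R4 + 5·R1.
R2 ← R2 / (-31/3).
R1 ← R1 + 4/3·R2.
R3 ← R3 + 23/6·R2.
R4 ← R4 + 23/3·R2.
R3 ← R3 / (7/31).
R1 ← R1 − 24/31·R3.
R2 ← R2 + 13/31·R3.
R4 ← R4 − 14/31·R3.
Rank is 3 with 4 unknowns, leaving x_4 free.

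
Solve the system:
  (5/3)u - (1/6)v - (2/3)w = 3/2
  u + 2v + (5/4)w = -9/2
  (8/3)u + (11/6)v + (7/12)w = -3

infinitely many solutions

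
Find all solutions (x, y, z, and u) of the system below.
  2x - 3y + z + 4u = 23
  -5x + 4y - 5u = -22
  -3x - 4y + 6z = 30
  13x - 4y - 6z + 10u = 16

no solution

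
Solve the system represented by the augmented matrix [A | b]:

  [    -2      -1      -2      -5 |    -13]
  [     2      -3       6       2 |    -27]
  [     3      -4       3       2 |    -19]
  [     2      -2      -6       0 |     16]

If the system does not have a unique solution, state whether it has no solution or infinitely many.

infinitely many solutions

Row-reduce:
R1 ← R1 / (-2).
R2 ← R2 − 2·R1.
R3 ← R3 − 3·R1.
R4 ← R4 − 2·R1.
R2 ← R2 / (-4).
R1 ← R1 − 1/2·R2.
R3 ← R3 + 11/2·R2.
R4 ← R4 + 3·R2.
R3 ← R3 / (-11/2).
R1 ← R1 − 3/2·R3.
R2 ← R2 + 1·R3.
R4 ← R4 + 11·R3.
Rank is 3 with 4 unknowns, leaving x_4 free.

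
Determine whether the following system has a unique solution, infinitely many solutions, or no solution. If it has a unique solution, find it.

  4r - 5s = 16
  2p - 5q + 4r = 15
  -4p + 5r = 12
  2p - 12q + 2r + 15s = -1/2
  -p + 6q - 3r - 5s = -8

Row-reduce:
Swap R1 and R2.
R1 ← R1 / (2).
R3 ← R3 + 4·R1.
R4 ← R4 − 2·R1.
R5 ← R5 + 1·R1.
Swap R2 and R3.
R2 ← R2 / (-10).
R1 ← R1 + 5/2·R2.
R4 ← R4 + 7·R2.
R5 ← R5 − 7/2·R2.
R3 ← R3 / (4).
R1 ← R1 + 5/4·R3.
R2 ← R2 + 13/10·R3.
R4 ← R4 + 111/10·R3.
R5 ← R5 − 71/20·R3.
R4 ← R4 / (9/8).
R1 ← R1 + 25/16·R4.
R2 ← R2 + 13/8·R4.
R3 ← R3 + 5/4·R4.
R5 ← R5 + 9/16·R4.
Row 5 reduces to 0 = -1/4, a contradiction. The system is inconsistent.

no solution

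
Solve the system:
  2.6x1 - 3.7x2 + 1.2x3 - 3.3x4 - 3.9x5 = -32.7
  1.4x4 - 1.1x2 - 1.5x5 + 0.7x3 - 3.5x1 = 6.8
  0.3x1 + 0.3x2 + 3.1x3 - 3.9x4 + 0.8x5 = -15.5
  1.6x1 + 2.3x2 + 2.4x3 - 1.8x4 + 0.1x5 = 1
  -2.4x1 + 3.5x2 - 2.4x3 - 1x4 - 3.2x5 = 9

x1 = -1, x2 = 4, x3 = 1, x4 = 5, x5 = 0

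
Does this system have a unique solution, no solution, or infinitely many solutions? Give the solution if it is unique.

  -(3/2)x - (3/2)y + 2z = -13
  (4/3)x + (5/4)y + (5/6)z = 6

infinitely many solutions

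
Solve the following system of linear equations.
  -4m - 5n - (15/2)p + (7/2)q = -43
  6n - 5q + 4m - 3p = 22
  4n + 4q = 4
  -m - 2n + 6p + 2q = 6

no solution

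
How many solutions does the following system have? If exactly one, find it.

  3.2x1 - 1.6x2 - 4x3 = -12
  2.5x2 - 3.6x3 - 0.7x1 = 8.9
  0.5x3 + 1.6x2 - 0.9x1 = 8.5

x1 = 0, x2 = 5, x3 = 1

Row-reduce the augmented matrix:
R1 ← R1 / (16/5).
R2 ← R2 + 7/10·R1.
R3 ← R3 + 9/10·R1.
R2 ← R2 / (43/20).
R1 ← R1 + 1/2·R2.
R3 ← R3 − 23/20·R2.
R3 ← R3 / (1521/860).
R1 ← R1 + 197/86·R3.
R2 ← R2 + 179/86·R3.
Reading off the reduced rows gives x1 = 0, x2 = 5, x3 = 1.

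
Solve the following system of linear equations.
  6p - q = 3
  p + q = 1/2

Row-reduce the augmented matrix:
R1 ← R1 / (6).
R2 ← R2 − 1·R1.
R2 ← R2 / (7/6).
R1 ← R1 + 1/6·R2.
Reading off the reduced rows gives p = 1/2, q = 0.

p = 1/2, q = 0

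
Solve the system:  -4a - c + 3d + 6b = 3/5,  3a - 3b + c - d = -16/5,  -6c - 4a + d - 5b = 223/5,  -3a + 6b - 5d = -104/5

Row-reduce the augmented matrix:
R1 ← R1 / (-4).
R2 ← R2 − 3·R1.
R3 ← R3 + 4·R1.
R4 ← R4 + 3·R1.
R2 ← R2 / (3/2).
R1 ← R1 + 3/2·R2.
R3 ← R3 + 11·R2.
R4 ← R4 − 3/2·R2.
R3 ← R3 / (-19/6).
R1 ← R1 − 1/2·R3.
R2 ← R2 − 1/6·R3.
R4 ← R4 − 1/2·R3.
R4 ← R4 / (-140/19).
R1 ← R1 − 31/19·R4.
R2 ← R2 − 23/19·R4.
R3 ← R3 + 43/19·R4.
Reading off the reduced rows gives a = -12/5, b = -3, c = -3, d = 2.

a = -12/5, b = -3, c = -3, d = 2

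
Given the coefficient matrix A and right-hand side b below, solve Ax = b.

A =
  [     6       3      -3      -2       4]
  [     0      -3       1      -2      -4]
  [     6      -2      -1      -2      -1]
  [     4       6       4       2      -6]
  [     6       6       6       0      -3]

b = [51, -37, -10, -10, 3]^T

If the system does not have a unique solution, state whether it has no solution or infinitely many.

Row-reduce the augmented matrix:
R1 ← R1 / (6).
R3 ← R3 − 6·R1.
R4 ← R4 − 4·R1.
R5 ← R5 − 6·R1.
R2 ← R2 / (-3).
R1 ← R1 − 1/2·R2.
R3 ← R3 + 5·R2.
R4 ← R4 − 4·R2.
R5 ← R5 − 3·R2.
R3 ← R3 / (1/3).
R1 ← R1 + 1/3·R3.
R2 ← R2 + 1/3·R3.
R4 ← R4 − 22/3·R3.
R5 ← R5 − 10·R3.
R4 ← R4 / (-218/3).
R1 ← R1 − 8/3·R4.
R2 ← R2 − 4·R4.
R3 ← R3 − 10·R4.
R5 ← R5 + 100·R4.
R5 ← R5 / (951/109).
R1 ← R1 + 21/109·R5.
R2 ← R2 − 23/109·R5.
R3 ← R3 + 215/109·R5.
R4 ← R4 − 76/109·R5.
Reading off the reduced rows gives x_1 = 0, x_2 = 6, x_3 = -3, x_4 = -2, x_5 = 5.

x_1 = 0, x_2 = 6, x_3 = -3, x_4 = -2, x_5 = 5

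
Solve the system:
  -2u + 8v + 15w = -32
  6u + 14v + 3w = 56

infinitely many solutions

Row-reduce:
R1 ← R1 / (-2).
R2 ← R2 − 6·R1.
R2 ← R2 / (38).
R1 ← R1 + 4·R2.
Rank is 2 with 3 unknowns, leaving w free.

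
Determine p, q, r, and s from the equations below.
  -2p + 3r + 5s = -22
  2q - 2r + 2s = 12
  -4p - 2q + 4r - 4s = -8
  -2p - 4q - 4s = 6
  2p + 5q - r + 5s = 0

p = -3, q = 2, r = -6, s = -2

Row-reduce the augmented matrix:
R1 ← R1 / (-2).
R3 ← R3 + 4·R1.
R4 ← R4 + 2·R1.
R5 ← R5 − 2·R1.
R2 ← R2 / (2).
R3 ← R3 + 2·R2.
R4 ← R4 + 4·R2.
R5 ← R5 − 5·R2.
R3 ← R3 / (-4).
R1 ← R1 + 3/2·R3.
R2 ← R2 + 1·R3.
R4 ← R4 + 7·R3.
R5 ← R5 − 7·R3.
R4 ← R4 / (16).
R1 ← R1 − 2·R4.
R2 ← R2 − 4·R4.
R3 ← R3 − 3·R4.
R5 ← R5 + 16·R4.
R5 reduces to 0 = 0, so the extra equation is consistent.
Reading off the reduced rows gives p = -3, q = 2, r = -6, s = -2.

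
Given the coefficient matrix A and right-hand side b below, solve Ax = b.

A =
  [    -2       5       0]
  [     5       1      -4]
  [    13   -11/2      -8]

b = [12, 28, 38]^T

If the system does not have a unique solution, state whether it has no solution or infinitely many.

infinitely many solutions

Row-reduce:
R1 ← R1 / (-2).
R2 ← R2 − 5·R1.
R3 ← R3 − 13·R1.
R2 ← R2 / (27/2).
R1 ← R1 + 5/2·R2.
R3 ← R3 − 27·R2.
Rank is 2 with 3 unknowns, leaving x_3 free.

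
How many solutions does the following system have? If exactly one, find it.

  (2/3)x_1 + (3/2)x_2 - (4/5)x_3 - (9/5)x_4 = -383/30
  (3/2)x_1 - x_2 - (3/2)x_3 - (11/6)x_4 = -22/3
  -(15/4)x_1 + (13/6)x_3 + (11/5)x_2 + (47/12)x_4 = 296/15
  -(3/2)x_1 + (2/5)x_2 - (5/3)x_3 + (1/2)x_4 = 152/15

infinitely many solutions

Row-reduce:
R1 ← R1 / (2/3).
R2 ← R2 − 3/2·R1.
R3 ← R3 + 15/4·R1.
R4 ← R4 + 3/2·R1.
R2 ← R2 / (-35/8).
R1 ← R1 − 9/4·R2.
R3 ← R3 − 851/80·R2.
R4 ← R4 − 151/40·R2.
R3 ← R3 / (-16841/10500).
R1 ← R1 + 183/175·R3.
R2 ← R2 + 12/175·R3.
R4 ← R4 + 16841/5250·R3.
Rank is 3 with 4 unknowns, leaving x_4 free.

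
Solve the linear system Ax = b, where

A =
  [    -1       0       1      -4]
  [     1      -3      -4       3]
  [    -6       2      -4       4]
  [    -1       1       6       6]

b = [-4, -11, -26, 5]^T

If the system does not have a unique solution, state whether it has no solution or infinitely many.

Row-reduce the augmented matrix:
R1 ← R1 / (-1).
R2 ← R2 − 1·R1.
R3 ← R3 + 6·R1.
R4 ← R4 + 1·R1.
R2 ← R2 / (-3).
R3 ← R3 − 2·R2.
R4 ← R4 − 1·R2.
R3 ← R3 / (-12).
R1 ← R1 + 1·R3.
R2 ← R2 − 1·R3.
R4 ← R4 − 4·R3.
R4 ← R4 / (169/9).
R1 ← R1 − 31/18·R4.
R2 ← R2 − 47/18·R4.
R3 ← R3 + 41/18·R4.
Reading off the reduced rows gives x_1 = 5, x_2 = 4, x_3 = 1, x_4 = 0.

x_1 = 5, x_2 = 4, x_3 = 1, x_4 = 0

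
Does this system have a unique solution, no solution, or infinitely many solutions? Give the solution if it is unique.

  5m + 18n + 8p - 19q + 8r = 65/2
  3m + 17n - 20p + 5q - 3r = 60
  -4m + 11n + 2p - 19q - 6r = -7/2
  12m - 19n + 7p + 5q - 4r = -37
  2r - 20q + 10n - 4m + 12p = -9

Row-reduce the augmented matrix:
R1 ← R1 / (5).
R2 ← R2 − 3·R1.
R3 ← R3 + 4·R1.
R4 ← R4 − 12·R1.
R5 ← R5 + 4·R1.
R2 ← R2 / (31/5).
R1 ← R1 − 18/5·R2.
R3 ← R3 − 127/5·R2.
R4 ← R4 + 311/5·R2.
R5 ← R5 − 122/5·R2.
R3 ← R3 / (110).
R1 ← R1 − 16·R3.
R2 ← R2 + 4·R3.
R4 ← R4 + 261·R3.
R5 ← R5 − 116·R3.
R4 ← R4 / (-86733/3410).
R1 ← R1 − 2429/1705·R4.
R2 ← R2 + 1776/1705·R4.
R3 ← R3 + 3143/3410·R4.
R5 ← R5 − 12234/1705·R4.
R5 ← R5 / (-57416/28911).
R1 ← R1 − 3503/86733·R5.
R2 ← R2 − 26867/28911·R5.
R3 ← R3 − 103088/86733·R5.
R4 ← R4 − 84167/86733·R5.
Reading off the reduced rows gives m = 1, n = 1, p = -5/2, q = -1/2, r = 5/2.

m = 1, n = 1, p = -5/2, q = -1/2, r = 5/2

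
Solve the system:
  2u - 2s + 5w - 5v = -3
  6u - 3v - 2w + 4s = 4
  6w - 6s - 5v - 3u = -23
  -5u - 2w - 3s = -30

u = 1, v = 4, w = 5, s = 5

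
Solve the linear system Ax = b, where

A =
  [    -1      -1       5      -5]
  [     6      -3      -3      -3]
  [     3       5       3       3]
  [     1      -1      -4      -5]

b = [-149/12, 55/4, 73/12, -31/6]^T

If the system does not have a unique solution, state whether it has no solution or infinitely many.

Row-reduce the augmented matrix:
R1 ← R1 / (-1).
R2 ← R2 − 6·R1.
R3 ← R3 − 3·R1.
R4 ← R4 − 1·R1.
R2 ← R2 / (-9).
R1 ← R1 − 1·R2.
R3 ← R3 − 2·R2.
R4 ← R4 + 2·R2.
R3 ← R3 / (24).
R1 ← R1 + 2·R3.
R2 ← R2 + 3·R3.
R4 ← R4 + 5·R3.
R4 ← R4 / (-241/36).
R1 ← R1 + 5/18·R4.
R2 ← R2 − 5/4·R4.
R3 ← R3 + 29/36·R4.
Reading off the reduced rows gives x_1 = 5/2, x_2 = -4/3, x_3 = -1/4, x_4 = 2.

x_1 = 5/2, x_2 = -4/3, x_3 = -1/4, x_4 = 2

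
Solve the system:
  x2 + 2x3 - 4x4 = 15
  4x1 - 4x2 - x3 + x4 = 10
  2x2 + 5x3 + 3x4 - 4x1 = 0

infinitely many solutions

Row-reduce:
Swap R1 and R2.
R1 ← R1 / (4).
R3 ← R3 + 4·R1.
R1 ← R1 + 1·R2.
R3 ← R3 + 2·R2.
R3 ← R3 / (8).
R1 ← R1 − 7/4·R3.
R2 ← R2 − 2·R3.
Rank is 3 with 4 unknowns, leaving x4 free.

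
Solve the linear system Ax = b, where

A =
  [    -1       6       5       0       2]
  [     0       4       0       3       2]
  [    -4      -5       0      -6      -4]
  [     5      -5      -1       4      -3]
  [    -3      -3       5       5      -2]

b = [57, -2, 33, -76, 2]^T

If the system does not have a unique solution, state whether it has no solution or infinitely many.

x_1 = -5, x_2 = 3, x_3 = 6, x_4 = -6, x_5 = 2

Row-reduce the augmented matrix:
R1 ← R1 / (-1).
R3 ← R3 + 4·R1.
R4 ← R4 − 5·R1.
R5 ← R5 + 3·R1.
R2 ← R2 / (4).
R1 ← R1 + 6·R2.
R3 ← R3 + 29·R2.
R4 ← R4 − 25·R2.
R5 ← R5 + 21·R2.
R3 ← R3 / (-20).
R1 ← R1 + 5·R3.
R4 ← R4 − 24·R3.
R5 ← R5 + 10·R3.
R4 ← R4 / (83/20).
R1 ← R1 − 9/16·R4.
R2 ← R2 − 3/4·R4.
R3 ← R3 + 63/80·R4.
R5 ← R5 − 103/8·R4.
R5 ← R5 / (1495/166).
R1 ← R1 − 237/332·R5.
R2 ← R2 − 79/83·R5.
R3 ← R3 + 199/332·R5.
R4 ← R4 + 50/83·R5.
Reading off the reduced rows gives x_1 = -5, x_2 = 3, x_3 = 6, x_4 = -6, x_5 = 2.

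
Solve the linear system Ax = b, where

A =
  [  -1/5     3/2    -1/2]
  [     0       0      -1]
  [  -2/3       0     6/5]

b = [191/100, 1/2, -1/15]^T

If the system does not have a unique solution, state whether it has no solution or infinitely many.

Row-reduce the augmented matrix:
R1 ← R1 / (-1/5).
R3 ← R3 + 2/3·R1.
Swap R2 and R3.
R2 ← R2 / (-5).
R1 ← R1 + 15/2·R2.
R3 ← R3 / (-1).
R1 ← R1 + 9/5·R3.
R2 ← R2 + 43/75·R3.
Reading off the reduced rows gives x_1 = -4/5, x_2 = 1, x_3 = -1/2.

x_1 = -4/5, x_2 = 1, x_3 = -1/2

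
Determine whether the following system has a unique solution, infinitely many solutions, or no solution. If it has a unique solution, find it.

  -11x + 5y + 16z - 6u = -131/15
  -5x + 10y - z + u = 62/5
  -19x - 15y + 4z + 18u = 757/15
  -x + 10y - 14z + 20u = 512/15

x = -8/3, y = -1/3, z = -11/5, u = 1/5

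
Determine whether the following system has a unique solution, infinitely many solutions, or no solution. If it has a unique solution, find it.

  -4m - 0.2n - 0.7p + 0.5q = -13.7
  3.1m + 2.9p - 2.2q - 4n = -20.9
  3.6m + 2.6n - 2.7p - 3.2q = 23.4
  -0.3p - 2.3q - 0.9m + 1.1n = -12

m = 5, n = 2, p = -6, q = 5

Row-reduce the augmented matrix:
R1 ← R1 / (-4).
R2 ← R2 − 31/10·R1.
R3 ← R3 − 18/5·R1.
R4 ← R4 + 9/10·R1.
R2 ← R2 / (-831/200).
R1 ← R1 − 1/20·R2.
R3 ← R3 − 121/50·R2.
R4 ← R4 − 229/200·R2.
R3 ← R3 / (-8131/4155).
R1 ← R1 − 169/831·R3.
R2 ← R2 + 943/1662·R3.
R4 ← R4 − 8429/16620·R3.
R4 ← R4 / (-1267869/325240).
R1 ← R1 + 8819/16262·R4.
R2 ← R2 − 50075/32524·R4.
R3 ← R3 − 31625/16262·R4.
Reading off the reduced rows gives m = 5, n = 2, p = -6, q = 5.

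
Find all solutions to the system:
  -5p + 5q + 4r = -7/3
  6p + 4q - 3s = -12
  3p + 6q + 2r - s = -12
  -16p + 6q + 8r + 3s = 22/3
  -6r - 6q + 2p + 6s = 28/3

Row-reduce the augmented matrix:
R1 ← R1 / (-5).
R2 ← R2 − 6·R1.
R3 ← R3 − 3·R1.
R4 ← R4 + 16·R1.
R5 ← R5 − 2·R1.
R2 ← R2 / (10).
R1 ← R1 + 1·R2.
R3 ← R3 − 9·R2.
R4 ← R4 + 10·R2.
R5 ← R5 + 4·R2.
R3 ← R3 / (2/25).
R1 ← R1 + 8/25·R3.
R2 ← R2 − 12/25·R3.
R5 ← R5 + 62/25·R3.
Swap R4 and R5.
R4 ← R4 / (115/2).
R1 ← R1 − 13/2·R4.
R2 ← R2 + 21/2·R4.
R3 ← R3 − 85/4·R4.
R5 reduces to 0 = 0, so the extra equation is consistent.
Reading off the reduced rows gives p = -4/3, q = -1, r = -1, s = 0.

p = -4/3, q = -1, r = -1, s = 0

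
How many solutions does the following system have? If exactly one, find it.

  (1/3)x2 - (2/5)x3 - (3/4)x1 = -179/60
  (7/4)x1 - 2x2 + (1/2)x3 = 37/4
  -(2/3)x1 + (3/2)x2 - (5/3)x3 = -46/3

Row-reduce the augmented matrix:
R1 ← R1 / (-3/4).
R2 ← R2 − 7/4·R1.
R3 ← R3 + 2/3·R1.
R2 ← R2 / (-11/9).
R1 ← R1 + 4/9·R2.
R3 ← R3 − 65/54·R2.
R3 ← R3 / (-1147/660).
R1 ← R1 − 38/55·R3.
R2 ← R2 − 39/110·R3.
Reading off the reduced rows gives x1 = -1, x2 = -4, x3 = 6.

x1 = -1, x2 = -4, x3 = 6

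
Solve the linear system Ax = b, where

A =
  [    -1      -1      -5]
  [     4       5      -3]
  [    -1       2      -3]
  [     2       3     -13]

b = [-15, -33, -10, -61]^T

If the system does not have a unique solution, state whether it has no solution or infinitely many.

no solution

Row-reduce:
R1 ← R1 / (-1).
R2 ← R2 − 4·R1.
R3 ← R3 + 1·R1.
R4 ← R4 − 2·R1.
R1 ← R1 − 1·R2.
R3 ← R3 − 3·R2.
R4 ← R4 − 1·R2.
R3 ← R3 / (71).
R1 ← R1 − 28·R3.
R2 ← R2 + 23·R3.
Row 4 reduces to 0 = 2, a contradiction. The system is inconsistent.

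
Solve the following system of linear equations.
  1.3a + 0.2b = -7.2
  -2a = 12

a = -6, b = 3

Row-reduce the augmented matrix:
R1 ← R1 / (13/10).
R2 ← R2 + 2·R1.
R2 ← R2 / (4/13).
R1 ← R1 − 2/13·R2.
Reading off the reduced rows gives a = -6, b = 3.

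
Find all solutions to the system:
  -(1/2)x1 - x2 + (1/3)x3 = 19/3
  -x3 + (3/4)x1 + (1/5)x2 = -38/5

Row-reduce:
R1 ← R1 / (-1/2).
R2 ← R2 − 3/4·R1.
R2 ← R2 / (-13/10).
R1 ← R1 − 2·R2.
Rank is 2 with 3 unknowns, leaving x3 free.

infinitely many solutions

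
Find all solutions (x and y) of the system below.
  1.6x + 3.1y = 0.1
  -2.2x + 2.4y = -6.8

Row-reduce the augmented matrix:
R1 ← R1 / (8/5).
R2 ← R2 + 11/5·R1.
R2 ← R2 / (533/80).
R1 ← R1 − 31/16·R2.
Reading off the reduced rows gives x = 2, y = -1.

x = 2, y = -1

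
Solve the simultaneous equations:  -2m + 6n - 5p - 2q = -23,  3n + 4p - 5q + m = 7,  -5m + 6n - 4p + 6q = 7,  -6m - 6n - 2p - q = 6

Row-reduce the augmented matrix:
R1 ← R1 / (-2).
R2 ← R2 − 1·R1.
R3 ← R3 + 5·R1.
R4 ← R4 + 6·R1.
R2 ← R2 / (6).
R1 ← R1 + 3·R2.
R3 ← R3 + 9·R2.
R4 ← R4 + 24·R2.
R3 ← R3 / (43/4).
R1 ← R1 − 13/4·R3.
R2 ← R2 − 1/4·R3.
R4 ← R4 − 19·R3.
R4 ← R4 / (-969/43).
R1 ← R1 + 112/43·R4.
R2 ← R2 + 45/43·R4.
R3 ← R3 − 8/43·R4.
Reading off the reduced rows gives m = -3, n = 0, p = 5, q = 2.

m = -3, n = 0, p = 5, q = 2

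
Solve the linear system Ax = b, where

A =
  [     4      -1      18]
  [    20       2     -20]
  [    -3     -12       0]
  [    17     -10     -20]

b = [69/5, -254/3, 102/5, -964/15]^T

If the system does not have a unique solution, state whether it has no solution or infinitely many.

x_1 = -14/5, x_2 = -1, x_3 = 4/3

Row-reduce the augmented matrix:
R1 ← R1 / (4).
R2 ← R2 − 20·R1.
R3 ← R3 + 3·R1.
R4 ← R4 − 17·R1.
R2 ← R2 / (7).
R1 ← R1 + 1/4·R2.
R3 ← R3 + 51/4·R2.
R4 ← R4 + 23/4·R2.
R3 ← R3 / (-1308/7).
R1 ← R1 − 4/7·R3.
R2 ← R2 + 110/7·R3.
R4 ← R4 + 1308/7·R3.
R4 reduces to 0 = 0, so the extra equation is consistent.
Reading off the reduced rows gives x_1 = -14/5, x_2 = -1, x_3 = 4/3.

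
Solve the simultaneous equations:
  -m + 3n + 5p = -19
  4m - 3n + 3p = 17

Row-reduce:
R1 ← R1 / (-1).
R2 ← R2 − 4·R1.
R2 ← R2 / (9).
R1 ← R1 + 3·R2.
Rank is 2 with 3 unknowns, leaving p free.

infinitely many solutions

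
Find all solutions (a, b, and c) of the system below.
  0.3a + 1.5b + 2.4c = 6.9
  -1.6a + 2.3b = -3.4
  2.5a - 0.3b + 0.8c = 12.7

a = 5, b = 2, c = 1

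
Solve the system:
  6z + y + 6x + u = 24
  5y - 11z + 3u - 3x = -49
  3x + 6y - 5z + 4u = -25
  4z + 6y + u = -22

Row-reduce:
R1 ← R1 / (6).
R2 ← R2 + 3·R1.
R3 ← R3 − 3·R1.
R2 ← R2 / (11/2).
R1 ← R1 − 1/6·R2.
R3 ← R3 − 11/2·R2.
R4 ← R4 − 6·R2.
Swap R3 and R4.
R3 ← R3 / (140/11).
R1 ← R1 − 41/33·R3.
R2 ← R2 + 16/11·R3.
Rank is 3 with 4 unknowns, leaving u free.

infinitely many solutions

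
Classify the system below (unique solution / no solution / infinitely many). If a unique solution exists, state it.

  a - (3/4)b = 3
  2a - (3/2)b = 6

infinitely many solutions

Row-reduce:
R2 ← R2 − 2·R1.
Rank is 1 with 2 unknowns, leaving b free.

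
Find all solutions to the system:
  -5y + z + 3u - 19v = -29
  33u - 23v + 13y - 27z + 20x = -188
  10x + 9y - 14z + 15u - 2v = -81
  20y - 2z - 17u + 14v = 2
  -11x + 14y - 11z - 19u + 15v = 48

no solution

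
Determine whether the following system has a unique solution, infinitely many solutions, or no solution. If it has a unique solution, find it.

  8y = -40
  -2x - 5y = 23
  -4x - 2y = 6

Row-reduce the augmented matrix:
Swap R1 and R2.
R1 ← R1 / (-2).
R3 ← R3 + 4·R1.
R2 ← R2 / (8).
R1 ← R1 − 5/2·R2.
R3 ← R3 − 8·R2.
R3 reduces to 0 = 0, so the extra equation is consistent.
Reading off the reduced rows gives x = 1, y = -5.

x = 1, y = -5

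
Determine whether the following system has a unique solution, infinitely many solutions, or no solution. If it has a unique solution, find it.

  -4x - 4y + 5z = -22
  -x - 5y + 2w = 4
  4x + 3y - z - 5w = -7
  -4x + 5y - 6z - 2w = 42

Row-reduce the augmented matrix:
R1 ← R1 / (-4).
R2 ← R2 + 1·R1.
R3 ← R3 − 4·R1.
R4 ← R4 + 4·R1.
R2 ← R2 / (-4).
R1 ← R1 − 1·R2.
R3 ← R3 + 1·R2.
R4 ← R4 − 9·R2.
R3 ← R3 / (69/16).
R1 ← R1 + 25/16·R3.
R2 ← R2 − 5/16·R3.
R4 ← R4 + 221/16·R3.
R4 ← R4 / (-1043/69).
R1 ← R1 + 103/69·R4.
R2 ← R2 + 7/69·R4.
R3 ← R3 + 88/69·R4.
Reading off the reduced rows gives x = -2, y = 0, z = -6, w = 1.

x = -2, y = 0, z = -6, w = 1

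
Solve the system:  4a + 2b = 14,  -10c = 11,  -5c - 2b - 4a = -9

Row-reduce:
R1 ← R1 / (4).
R3 ← R3 + 4·R1.
R2 ← R2 / (-10).
R3 ← R3 + 5·R2.
Row 3 reduces to 0 = -1/2, a contradiction. The system is inconsistent.

no solution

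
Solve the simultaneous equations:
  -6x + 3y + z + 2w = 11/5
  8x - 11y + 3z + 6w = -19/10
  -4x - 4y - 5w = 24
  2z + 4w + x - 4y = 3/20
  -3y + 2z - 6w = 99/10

x = -9/4, y = -5/2, z = -9/5, w = -1

Row-reduce the augmented matrix:
R1 ← R1 / (-6).
R2 ← R2 − 8·R1.
R3 ← R3 + 4·R1.
R4 ← R4 − 1·R1.
R2 ← R2 / (-7).
R1 ← R1 + 1/2·R2.
R3 ← R3 + 6·R2.
R4 ← R4 + 7/2·R2.
R5 ← R5 + 3·R2.
R3 ← R3 / (-92/21).
R1 ← R1 + 10/21·R3.
R2 ← R2 + 13/21·R3.
R5 ← R5 − 1/7·R3.
Swap R4 and R5.
R4 ← R4 / (-935/92).
R1 ← R1 − 25/46·R4.
R2 ← R2 − 65/92·R4.
R3 ← R3 − 289/92·R4.
R5 reduces to 0 = 0, so the extra equation is consistent.
Reading off the reduced rows gives x = -9/4, y = -5/2, z = -9/5, w = -1.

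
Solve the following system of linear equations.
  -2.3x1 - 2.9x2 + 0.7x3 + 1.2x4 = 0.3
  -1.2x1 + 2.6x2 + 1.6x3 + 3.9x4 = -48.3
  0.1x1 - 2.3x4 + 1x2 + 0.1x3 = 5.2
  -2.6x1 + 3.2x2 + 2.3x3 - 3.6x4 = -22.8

x1 = 3, x2 = -6, x3 = -6, x4 = -5

Row-reduce the augmented matrix:
R1 ← R1 / (-23/10).
R2 ← R2 + 6/5·R1.
R3 ← R3 − 1/10·R1.
R4 ← R4 + 13/5·R1.
R2 ← R2 / (473/115).
R1 ← R1 − 29/23·R2.
R3 ← R3 − 201/230·R2.
R4 ← R4 − 149/23·R2.
R3 ← R3 / (-312/2365).
R1 ← R1 + 323/473·R3.
R2 ← R2 − 142/473·R3.
R4 ← R4 + 2063/4730·R3.
R4 ← R4 / (-953/2496).
R1 ← R1 − 17111/1248·R4.
R2 ← R2 + 3683/624·R4.
R3 ← R3 − 27845/1248·R4.
Reading off the reduced rows gives x1 = 3, x2 = -6, x3 = -6, x4 = -5.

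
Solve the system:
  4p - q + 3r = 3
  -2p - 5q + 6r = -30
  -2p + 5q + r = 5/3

Row-reduce the augmented matrix:
R1 ← R1 / (4).
R2 ← R2 + 2·R1.
R3 ← R3 + 2·R1.
R2 ← R2 / (-11/2).
R1 ← R1 + 1/4·R2.
R3 ← R3 − 9/2·R2.
R3 ← R3 / (95/11).
R1 ← R1 − 9/22·R3.
R2 ← R2 + 15/11·R3.
Reading off the reduced rows gives p = 3, q = 2, r = -7/3.

p = 3, q = 2, r = -7/3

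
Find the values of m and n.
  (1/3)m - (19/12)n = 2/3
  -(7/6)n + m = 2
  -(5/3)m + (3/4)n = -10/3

m = 2, n = 0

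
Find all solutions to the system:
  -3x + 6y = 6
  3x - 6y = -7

no solution

Row-reduce:
R1 ← R1 / (-3).
R2 ← R2 − 3·R1.
Row 2 reduces to 0 = -1, a contradiction. The system is inconsistent.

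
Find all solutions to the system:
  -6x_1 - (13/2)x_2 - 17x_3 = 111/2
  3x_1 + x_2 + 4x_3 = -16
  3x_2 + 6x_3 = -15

no solution

Row-reduce:
R1 ← R1 / (-6).
R2 ← R2 − 3·R1.
R2 ← R2 / (-9/4).
R1 ← R1 − 13/12·R2.
R3 ← R3 − 3·R2.
Row 3 reduces to 0 = 2/3, a contradiction. The system is inconsistent.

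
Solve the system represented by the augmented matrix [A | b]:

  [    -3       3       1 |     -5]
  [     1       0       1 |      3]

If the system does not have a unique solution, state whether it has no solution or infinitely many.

infinitely many solutions

Row-reduce:
R1 ← R1 / (-3).
R2 ← R2 − 1·R1.
R1 ← R1 + 1·R2.
Rank is 2 with 3 unknowns, leaving x_3 free.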